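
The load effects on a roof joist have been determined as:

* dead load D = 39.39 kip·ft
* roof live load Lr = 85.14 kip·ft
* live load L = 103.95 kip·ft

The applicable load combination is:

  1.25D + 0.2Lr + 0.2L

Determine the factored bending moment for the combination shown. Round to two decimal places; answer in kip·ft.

1.25(39.39) + 0.2(85.14) + 0.2(103.95) = 49.24 + 17.03 + 20.79 = 87.06
M_u = 87.06 kip·ft.

87.06 kip·ft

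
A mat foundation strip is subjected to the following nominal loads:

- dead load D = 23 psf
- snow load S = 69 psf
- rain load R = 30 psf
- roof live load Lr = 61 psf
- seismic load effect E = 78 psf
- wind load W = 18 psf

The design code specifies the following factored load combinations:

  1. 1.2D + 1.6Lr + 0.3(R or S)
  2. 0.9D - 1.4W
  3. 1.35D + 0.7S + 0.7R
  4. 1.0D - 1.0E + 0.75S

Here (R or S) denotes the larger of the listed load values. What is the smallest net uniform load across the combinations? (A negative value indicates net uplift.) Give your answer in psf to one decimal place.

(R or S) → S = 69 psf.
1. 1.2(23) + 1.6(61) + 0.3(69) = 27.6 + 97.6 + 20.7 = 145.9
2. 0.9(23) - 1.4(18) = 20.7 - 25.2 = -4.5
3. 1.35(23) + 0.7(69) + 0.7(30) = 31.1 + 48.3 + 21.0 = 100.4
4. 1.0(23) - 1.0(78) + 0.75(69) = -3.3
Combination 2 gives the minimum: -4.5 psf.

-4.5 psf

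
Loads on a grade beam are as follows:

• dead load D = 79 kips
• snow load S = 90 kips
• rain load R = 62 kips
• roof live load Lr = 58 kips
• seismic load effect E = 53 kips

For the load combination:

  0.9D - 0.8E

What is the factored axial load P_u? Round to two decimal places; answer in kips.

28.70 kips

0.9(79) - 0.8(53) = 71.10 - 42.40 = 28.70
P_u = 28.70 kips.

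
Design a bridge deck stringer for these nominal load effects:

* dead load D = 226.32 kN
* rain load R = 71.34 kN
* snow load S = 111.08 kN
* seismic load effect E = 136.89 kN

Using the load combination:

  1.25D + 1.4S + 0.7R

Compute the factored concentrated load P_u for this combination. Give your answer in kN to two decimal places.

1.25(226.32) + 1.4(111.08) + 0.7(71.34) = 282.90 + 155.51 + 49.94 = 488.35
P_u = 488.35 kN.

488.35 kN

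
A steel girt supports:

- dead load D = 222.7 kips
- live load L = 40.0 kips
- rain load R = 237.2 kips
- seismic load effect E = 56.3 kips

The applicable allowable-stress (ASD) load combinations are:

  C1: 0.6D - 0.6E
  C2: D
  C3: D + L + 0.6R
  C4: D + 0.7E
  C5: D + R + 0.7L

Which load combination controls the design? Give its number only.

Combination 5

C1: 0.6(222.7) - 0.6(56.3) = 133.6 - 33.8 = 99.8
C2: 1.0(222.7) = 222.7
C3: 1.0(222.7) + 1.0(40.0) + 0.6(237.2) = 222.7 + 40.0 + 142.3 = 405.0
C4: 1.0(222.7) + 0.7(56.3) = 222.7 + 39.4 = 262.1
C5: 1.0(222.7) + 1.0(237.2) + 0.7(40.0) = 222.7 + 237.2 + 28.0 = 487.9
The largest value is 487.9 kips from combination 5.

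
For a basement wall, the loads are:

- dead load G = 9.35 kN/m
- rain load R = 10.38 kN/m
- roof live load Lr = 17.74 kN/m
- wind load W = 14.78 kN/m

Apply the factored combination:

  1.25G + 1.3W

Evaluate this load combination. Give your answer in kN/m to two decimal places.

30.90 kN/m

1.25(9.35) + 1.3(14.78) = 11.69 + 19.21 = 30.90
w_u = 30.90 kN/m.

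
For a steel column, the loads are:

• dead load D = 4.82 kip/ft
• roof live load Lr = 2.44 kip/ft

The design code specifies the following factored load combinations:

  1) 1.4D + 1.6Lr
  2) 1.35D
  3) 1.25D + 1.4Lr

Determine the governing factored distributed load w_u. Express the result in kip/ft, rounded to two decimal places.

1) 1.4(4.82) + 1.6(2.44) = 6.75 + 3.90 = 10.65
2) 1.35(4.82) = 6.51
3) 1.25(4.82) + 1.4(2.44) = 9.44
Maximum is from combination 1.

10.65 kip/ft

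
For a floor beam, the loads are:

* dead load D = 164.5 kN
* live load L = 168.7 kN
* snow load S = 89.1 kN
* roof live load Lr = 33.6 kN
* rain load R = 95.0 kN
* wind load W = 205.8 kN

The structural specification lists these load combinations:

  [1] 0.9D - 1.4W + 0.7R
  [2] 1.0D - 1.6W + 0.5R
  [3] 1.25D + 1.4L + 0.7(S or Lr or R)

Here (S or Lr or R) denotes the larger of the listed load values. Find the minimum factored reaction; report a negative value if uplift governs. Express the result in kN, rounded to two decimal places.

-117.28 kN

(S or Lr or R) → R = 95.0 kN.
[1] 0.9(164.5) - 1.4(205.8) + 0.7(95.0) = 148.05 - 288.12 + 66.50 = -73.57
[2] 1.0(164.5) - 1.6(205.8) + 0.5(95.0) = 164.50 - 329.28 + 47.50 = -117.28
[3] 1.25(164.5) + 1.4(168.7) + 0.7(95.0) = 205.63 + 236.18 + 66.50 = 508.31
Combination 2 gives the minimum: -117.28 kN.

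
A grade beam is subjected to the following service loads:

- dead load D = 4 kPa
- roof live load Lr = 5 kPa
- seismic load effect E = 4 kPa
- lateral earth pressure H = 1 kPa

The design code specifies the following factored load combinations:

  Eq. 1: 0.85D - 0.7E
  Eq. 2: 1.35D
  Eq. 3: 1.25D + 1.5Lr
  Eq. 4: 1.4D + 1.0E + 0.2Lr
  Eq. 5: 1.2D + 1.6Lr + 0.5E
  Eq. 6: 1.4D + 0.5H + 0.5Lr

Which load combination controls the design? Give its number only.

Eq. 1: 0.85(4) - 0.7(4) = 3.40 - 2.80 = 0.60
Eq. 2: 1.35(4) = 5.40
Eq. 3: 1.25(4) + 1.5(5) = 5.00 + 7.50 = 12.50
Eq. 4: 1.4(4) + 1.0(4) + 0.2(5) = 5.60 + 4.00 + 1.00 = 10.60
Eq. 5: 1.2(4) + 1.6(5) + 0.5(4) = 4.80 + 8.00 + 2.00 = 14.80
Eq. 6: 1.4(4) + 0.5(1) + 0.5(5) = 5.60 + 0.50 + 2.50 = 8.60
The largest value is 14.80 kPa from combination 5.

Combination 5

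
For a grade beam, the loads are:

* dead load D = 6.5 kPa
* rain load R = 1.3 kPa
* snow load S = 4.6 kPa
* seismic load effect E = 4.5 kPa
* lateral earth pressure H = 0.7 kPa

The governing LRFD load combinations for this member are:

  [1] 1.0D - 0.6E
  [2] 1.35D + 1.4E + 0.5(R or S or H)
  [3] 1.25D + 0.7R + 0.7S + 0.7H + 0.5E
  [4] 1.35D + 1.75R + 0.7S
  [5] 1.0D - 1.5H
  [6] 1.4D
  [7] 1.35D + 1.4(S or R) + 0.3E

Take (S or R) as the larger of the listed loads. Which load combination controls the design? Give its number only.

Combination 2

(R or S or H) → S = 4.6 kPa; (S or R) → S = 4.6 kPa.
[1] 1.0(6.5) - 0.6(4.5) = 6.5 - 2.7 = 3.8
[2] 1.35(6.5) + 1.4(4.5) + 0.5(4.6) = 8.8 + 6.3 + 2.3 = 17.4
[3] 1.25(6.5) + 0.7(1.3) + 0.7(4.6) + 0.7(0.7) + 0.5(4.5) = 8.1 + 0.9 + 3.2 + 0.5 + 2.3 = 15.0
[4] 1.35(6.5) + 1.75(1.3) + 0.7(4.6) = 8.8 + 2.3 + 3.2 = 14.3
[5] 1.0(6.5) - 1.5(0.7) = 5.5
[6] 1.4(6.5) = 9.1
[7] 1.35(6.5) + 1.4(4.6) + 0.3(4.5) = 8.8 + 6.4 + 1.4 = 16.6
The largest value is 17.4 kPa from combination 2.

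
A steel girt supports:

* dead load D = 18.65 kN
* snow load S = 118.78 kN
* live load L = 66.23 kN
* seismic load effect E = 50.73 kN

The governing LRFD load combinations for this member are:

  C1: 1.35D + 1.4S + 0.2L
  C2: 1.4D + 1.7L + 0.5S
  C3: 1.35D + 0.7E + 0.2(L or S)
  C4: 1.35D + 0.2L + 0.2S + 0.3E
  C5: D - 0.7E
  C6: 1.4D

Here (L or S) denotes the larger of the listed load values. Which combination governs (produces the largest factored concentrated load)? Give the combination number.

(L or S) → S = 118.78 kN.
C1: 1.35(18.65) + 1.4(118.78) + 0.2(66.23) = 204.72
C2: 1.4(18.65) + 1.7(66.23) + 0.5(118.78) = 198.09
C3: 1.35(18.65) + 0.7(50.73) + 0.2(118.78) = 84.44
C4: 1.35(18.65) + 0.2(66.23) + 0.2(118.78) + 0.3(50.73) = 77.40
C5: 1.0(18.65) - 0.7(50.73) = -16.86
C6: 1.4(18.65) = 26.11
The largest value is 204.72 kN from combination 1.

Combination 1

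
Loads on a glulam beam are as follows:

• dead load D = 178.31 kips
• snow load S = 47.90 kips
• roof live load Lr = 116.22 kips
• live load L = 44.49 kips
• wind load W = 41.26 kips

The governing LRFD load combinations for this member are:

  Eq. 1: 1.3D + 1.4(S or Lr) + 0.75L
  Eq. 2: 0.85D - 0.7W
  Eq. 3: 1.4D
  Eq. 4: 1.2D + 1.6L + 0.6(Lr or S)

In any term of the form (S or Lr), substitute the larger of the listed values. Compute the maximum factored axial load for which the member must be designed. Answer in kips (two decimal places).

(S or Lr) → Lr = 116.22 kips; (Lr or S) → Lr = 116.22 kips.
Eq. 1: 1.3(178.31) + 1.4(116.22) + 0.75(44.49) = 427.88
Eq. 2: 0.85(178.31) - 0.7(41.26) = 122.68
Eq. 3: 1.4(178.31) = 249.63
Eq. 4: 1.2(178.31) + 1.6(44.49) + 0.6(116.22) = 354.89
Combination 1 governs: P_u = 427.88 kips.

427.88 kips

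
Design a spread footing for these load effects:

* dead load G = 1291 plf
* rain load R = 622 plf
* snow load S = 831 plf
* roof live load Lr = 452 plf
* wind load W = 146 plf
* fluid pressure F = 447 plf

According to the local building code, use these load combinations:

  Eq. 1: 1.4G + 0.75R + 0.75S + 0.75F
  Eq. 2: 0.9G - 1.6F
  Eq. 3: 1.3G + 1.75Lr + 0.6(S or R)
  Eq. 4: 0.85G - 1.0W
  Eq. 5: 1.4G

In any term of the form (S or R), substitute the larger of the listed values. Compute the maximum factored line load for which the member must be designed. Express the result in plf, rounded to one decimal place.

(S or R) → S = 831 plf.
Eq. 1: 1.4(1291) + 0.75(622) + 0.75(831) + 0.75(447) = 3232.4
Eq. 2: 0.9(1291) - 1.6(447) = 1161.9 - 715.2 = 446.7
Eq. 3: 1.3(1291) + 1.75(452) + 0.6(831) = 1678.3 + 791.0 + 498.6 = 2967.9
Eq. 4: 0.85(1291) - 1.0(146) = 1097.4 - 146.0 = 951.4
Eq. 5: 1.4(1291) = 1807.4
The controlling combination is 1, giving 3232.4 plf.

3232.4 plf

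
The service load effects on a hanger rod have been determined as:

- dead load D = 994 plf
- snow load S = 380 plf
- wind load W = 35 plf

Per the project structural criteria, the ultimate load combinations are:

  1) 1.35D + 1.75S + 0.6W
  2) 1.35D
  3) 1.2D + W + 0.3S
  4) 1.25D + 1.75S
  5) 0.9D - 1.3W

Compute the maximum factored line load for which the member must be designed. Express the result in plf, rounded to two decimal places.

1) 1.35(994) + 1.75(380) + 0.6(35) = 1341.90 + 665.00 + 21.00 = 2027.90
2) 1.35(994) = 1341.90
3) 1.2(994) + 1.0(35) + 0.3(380) = 1192.80 + 35.00 + 114.00 = 1341.80
4) 1.25(994) + 1.75(380) = 1242.50 + 665.00 = 1907.50
5) 0.9(994) - 1.3(35) = 894.60 - 45.50 = 849.10
Maximum is from combination 1.

2027.90 plf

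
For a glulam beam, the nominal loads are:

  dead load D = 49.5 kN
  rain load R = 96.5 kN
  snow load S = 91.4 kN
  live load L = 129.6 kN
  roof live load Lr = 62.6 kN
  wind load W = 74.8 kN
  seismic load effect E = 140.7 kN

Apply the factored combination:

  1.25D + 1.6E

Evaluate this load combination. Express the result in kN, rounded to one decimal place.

1.25(49.5) + 1.6(140.7) = 287.0
P_u = 287.0 kN.

287.0 kN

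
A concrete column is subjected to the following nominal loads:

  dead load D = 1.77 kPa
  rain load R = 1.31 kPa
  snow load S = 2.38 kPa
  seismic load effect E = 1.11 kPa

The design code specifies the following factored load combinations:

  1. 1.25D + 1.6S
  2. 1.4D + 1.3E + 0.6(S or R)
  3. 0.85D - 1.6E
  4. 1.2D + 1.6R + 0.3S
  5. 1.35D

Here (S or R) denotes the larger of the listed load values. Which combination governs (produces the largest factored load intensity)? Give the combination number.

(S or R) → S = 2.38 kPa.
1. 1.25(1.77) + 1.6(2.38) = 2.21 + 3.81 = 6.02
2. 1.4(1.77) + 1.3(1.11) + 0.6(2.38) = 2.48 + 1.44 + 1.43 = 5.35
3. 0.85(1.77) - 1.6(1.11) = -0.27
4. 1.2(1.77) + 1.6(1.31) + 0.3(2.38) = 2.12 + 2.10 + 0.71 = 4.93
5. 1.35(1.77) = 2.39
The largest value is 6.02 kPa from combination 1.

Combination 1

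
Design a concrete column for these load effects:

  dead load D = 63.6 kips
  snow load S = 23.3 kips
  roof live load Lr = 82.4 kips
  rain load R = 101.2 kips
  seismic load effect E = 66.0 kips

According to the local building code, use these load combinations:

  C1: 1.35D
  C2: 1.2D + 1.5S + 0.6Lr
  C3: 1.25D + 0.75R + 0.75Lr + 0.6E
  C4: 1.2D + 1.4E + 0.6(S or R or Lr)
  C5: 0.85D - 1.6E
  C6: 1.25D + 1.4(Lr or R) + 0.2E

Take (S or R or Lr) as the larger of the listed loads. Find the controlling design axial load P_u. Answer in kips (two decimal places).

(S or R or Lr) → R = 101.2 kips; (Lr or R) → R = 101.2 kips.
C1: 1.35(63.6) = 85.86
C2: 1.2(63.6) + 1.5(23.3) + 0.6(82.4) = 160.71
C3: 1.25(63.6) + 0.75(101.2) + 0.75(82.4) + 0.6(66.0) = 256.80
C4: 1.2(63.6) + 1.4(66.0) + 0.6(101.2) = 229.44
C5: 0.85(63.6) - 1.6(66.0) = -51.54
C6: 1.25(63.6) + 1.4(101.2) + 0.2(66.0) = 234.38
The controlling combination is 3, giving 256.80 kips.

256.80 kips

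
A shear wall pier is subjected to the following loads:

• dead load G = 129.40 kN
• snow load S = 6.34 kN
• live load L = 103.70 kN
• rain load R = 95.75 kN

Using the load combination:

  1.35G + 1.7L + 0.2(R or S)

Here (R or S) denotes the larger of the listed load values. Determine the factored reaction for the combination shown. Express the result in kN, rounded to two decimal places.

(R or S) → R = 95.75 kN.
1.35(129.40) + 1.7(103.70) + 0.2(95.75) = 174.69 + 176.29 + 19.15 = 370.13
V_u = 370.13 kN.

370.13 kN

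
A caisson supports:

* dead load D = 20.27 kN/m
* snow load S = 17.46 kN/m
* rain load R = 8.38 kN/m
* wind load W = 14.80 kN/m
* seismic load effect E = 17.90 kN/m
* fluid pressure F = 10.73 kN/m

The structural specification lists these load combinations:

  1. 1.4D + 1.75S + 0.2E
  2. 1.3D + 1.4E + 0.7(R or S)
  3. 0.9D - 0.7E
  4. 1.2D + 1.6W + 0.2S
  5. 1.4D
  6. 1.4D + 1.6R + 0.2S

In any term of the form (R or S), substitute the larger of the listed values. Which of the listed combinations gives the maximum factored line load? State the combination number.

(R or S) → S = 17.46 kN/m.
1. 1.4(20.27) + 1.75(17.46) + 0.2(17.90) = 62.51
2. 1.3(20.27) + 1.4(17.90) + 0.7(17.46) = 26.35 + 25.06 + 12.22 = 63.63
3. 0.9(20.27) - 0.7(17.90) = 18.24 - 12.53 = 5.71
4. 1.2(20.27) + 1.6(14.80) + 0.2(17.46) = 51.50
5. 1.4(20.27) = 28.38
6. 1.4(20.27) + 1.6(8.38) + 0.2(17.46) = 28.38 + 13.41 + 3.49 = 45.28
The largest value is 63.63 kN/m from combination 2.

Combination 2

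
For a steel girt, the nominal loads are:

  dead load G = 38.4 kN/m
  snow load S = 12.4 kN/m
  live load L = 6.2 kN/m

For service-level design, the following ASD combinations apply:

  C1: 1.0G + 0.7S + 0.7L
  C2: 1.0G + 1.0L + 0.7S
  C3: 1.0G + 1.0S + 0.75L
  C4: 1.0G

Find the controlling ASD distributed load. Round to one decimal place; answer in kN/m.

C1: 1.0(38.4) + 0.7(12.4) + 0.7(6.2) = 38.4 + 8.7 + 4.3 = 51.4
C2: 1.0(38.4) + 1.0(6.2) + 0.7(12.4) = 38.4 + 6.2 + 8.7 = 53.3
C3: 1.0(38.4) + 1.0(12.4) + 0.75(6.2) = 38.4 + 12.4 + 4.7 = 55.5
C4: 1.0(38.4) = 38.4
Maximum is from combination 3.

55.5 kN/m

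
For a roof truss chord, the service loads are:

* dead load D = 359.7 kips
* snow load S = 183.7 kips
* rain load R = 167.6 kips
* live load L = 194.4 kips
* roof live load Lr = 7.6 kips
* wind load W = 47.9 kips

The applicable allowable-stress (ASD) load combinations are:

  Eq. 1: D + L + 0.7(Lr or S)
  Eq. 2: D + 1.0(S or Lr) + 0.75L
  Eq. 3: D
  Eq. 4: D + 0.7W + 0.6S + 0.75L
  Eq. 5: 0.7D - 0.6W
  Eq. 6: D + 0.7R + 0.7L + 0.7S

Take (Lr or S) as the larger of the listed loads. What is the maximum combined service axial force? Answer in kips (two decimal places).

741.69 kips

(Lr or S) → S = 183.7 kips; (S or Lr) → S = 183.7 kips.
Eq. 1: 1.0(359.7) + 1.0(194.4) + 0.7(183.7) = 359.70 + 194.40 + 128.59 = 682.69
Eq. 2: 1.0(359.7) + 1.0(183.7) + 0.75(194.4) = 359.70 + 183.70 + 145.80 = 689.20
Eq. 3: 1.0(359.7) = 359.70
Eq. 4: 1.0(359.7) + 0.7(47.9) + 0.6(183.7) + 0.75(194.4) = 359.70 + 33.53 + 110.22 + 145.80 = 649.25
Eq. 5: 0.7(359.7) - 0.6(47.9) = 251.79 - 28.74 = 223.05
Eq. 6: 1.0(359.7) + 0.7(167.6) + 0.7(194.4) + 0.7(183.7) = 359.70 + 117.32 + 136.08 + 128.59 = 741.69
Combination 6 governs: P = 741.69 kips.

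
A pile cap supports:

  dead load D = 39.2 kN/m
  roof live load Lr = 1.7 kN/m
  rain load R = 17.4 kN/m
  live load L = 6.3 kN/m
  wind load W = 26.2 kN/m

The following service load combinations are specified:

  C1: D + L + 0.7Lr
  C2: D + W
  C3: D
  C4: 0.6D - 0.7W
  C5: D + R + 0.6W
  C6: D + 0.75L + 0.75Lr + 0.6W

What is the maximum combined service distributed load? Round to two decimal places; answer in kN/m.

C1: 1.0(39.2) + 1.0(6.3) + 0.7(1.7) = 39.20 + 6.30 + 1.19 = 46.69
C2: 1.0(39.2) + 1.0(26.2) = 39.20 + 26.20 = 65.40
C3: 1.0(39.2) = 39.20
C4: 0.6(39.2) - 0.7(26.2) = 23.52 - 18.34 = 5.18
C5: 1.0(39.2) + 1.0(17.4) + 0.6(26.2) = 39.20 + 17.40 + 15.72 = 72.32
C6: 1.0(39.2) + 0.75(6.3) + 0.75(1.7) + 0.6(26.2) = 60.92
Maximum is from combination 5.

72.32 kN/m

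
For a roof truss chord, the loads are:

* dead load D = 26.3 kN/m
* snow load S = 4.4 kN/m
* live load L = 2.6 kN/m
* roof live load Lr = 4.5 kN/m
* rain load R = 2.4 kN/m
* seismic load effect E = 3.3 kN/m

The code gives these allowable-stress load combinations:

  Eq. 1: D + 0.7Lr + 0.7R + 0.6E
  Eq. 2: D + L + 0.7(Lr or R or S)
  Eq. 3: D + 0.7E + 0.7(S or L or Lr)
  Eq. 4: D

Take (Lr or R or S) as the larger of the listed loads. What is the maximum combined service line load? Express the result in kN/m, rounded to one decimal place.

(Lr or R or S) → Lr = 4.5 kN/m; (S or L or Lr) → Lr = 4.5 kN/m.
Eq. 1: 1.0(26.3) + 0.7(4.5) + 0.7(2.4) + 0.6(3.3) = 33.1
Eq. 2: 1.0(26.3) + 1.0(2.6) + 0.7(4.5) = 26.3 + 2.6 + 3.2 = 32.1
Eq. 3: 1.0(26.3) + 0.7(3.3) + 0.7(4.5) = 26.3 + 2.3 + 3.2 = 31.8
Eq. 4: 1.0(26.3) = 26.3
Combination 1 governs: w = 33.1 kN/m.

33.1 kN/m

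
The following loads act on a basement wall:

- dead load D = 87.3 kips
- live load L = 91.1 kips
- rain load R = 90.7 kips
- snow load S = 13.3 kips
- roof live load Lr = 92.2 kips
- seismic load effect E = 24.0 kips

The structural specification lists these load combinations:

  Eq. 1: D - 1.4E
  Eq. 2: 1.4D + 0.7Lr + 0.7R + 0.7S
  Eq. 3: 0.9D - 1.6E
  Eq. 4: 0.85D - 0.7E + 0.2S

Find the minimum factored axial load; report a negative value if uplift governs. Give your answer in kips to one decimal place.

40.2 kips

Eq. 1: 1.0(87.3) - 1.4(24.0) = 87.3 - 33.6 = 53.7
Eq. 2: 1.4(87.3) + 0.7(92.2) + 0.7(90.7) + 0.7(13.3) = 259.6
Eq. 3: 0.9(87.3) - 1.6(24.0) = 78.6 - 38.4 = 40.2
Eq. 4: 0.85(87.3) - 0.7(24.0) + 0.2(13.3) = 74.2 - 16.8 + 2.7 = 60.1
Combination 3 gives the minimum: 40.2 kips.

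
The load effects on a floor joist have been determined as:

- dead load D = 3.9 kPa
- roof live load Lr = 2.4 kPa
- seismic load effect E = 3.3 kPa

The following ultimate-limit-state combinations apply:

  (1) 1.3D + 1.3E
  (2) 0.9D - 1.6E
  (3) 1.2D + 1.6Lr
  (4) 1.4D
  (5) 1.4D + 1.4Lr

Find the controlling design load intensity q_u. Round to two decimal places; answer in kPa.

(1) 1.3(3.9) + 1.3(3.3) = 5.07 + 4.29 = 9.36
(2) 0.9(3.9) - 1.6(3.3) = 3.51 - 5.28 = -1.77
(3) 1.2(3.9) + 1.6(2.4) = 4.68 + 3.84 = 8.52
(4) 1.4(3.9) = 5.46
(5) 1.4(3.9) + 1.4(2.4) = 5.46 + 3.36 = 8.82
Combination 1 governs: q_u = 9.36 kPa.

9.36 kPa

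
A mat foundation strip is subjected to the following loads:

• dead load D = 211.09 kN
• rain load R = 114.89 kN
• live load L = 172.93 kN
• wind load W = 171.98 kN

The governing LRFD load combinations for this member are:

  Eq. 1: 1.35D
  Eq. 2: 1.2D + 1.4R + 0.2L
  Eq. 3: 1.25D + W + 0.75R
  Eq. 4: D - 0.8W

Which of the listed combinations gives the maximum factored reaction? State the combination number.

Combination 3

Eq. 1: 1.35(211.09) = 284.97
Eq. 2: 1.2(211.09) + 1.4(114.89) + 0.2(172.93) = 448.74
Eq. 3: 1.25(211.09) + 1.0(171.98) + 0.75(114.89) = 263.86 + 171.98 + 86.17 = 522.01
Eq. 4: 1.0(211.09) - 0.8(171.98) = 211.09 - 137.58 = 73.51
The largest value is 522.01 kN from combination 3.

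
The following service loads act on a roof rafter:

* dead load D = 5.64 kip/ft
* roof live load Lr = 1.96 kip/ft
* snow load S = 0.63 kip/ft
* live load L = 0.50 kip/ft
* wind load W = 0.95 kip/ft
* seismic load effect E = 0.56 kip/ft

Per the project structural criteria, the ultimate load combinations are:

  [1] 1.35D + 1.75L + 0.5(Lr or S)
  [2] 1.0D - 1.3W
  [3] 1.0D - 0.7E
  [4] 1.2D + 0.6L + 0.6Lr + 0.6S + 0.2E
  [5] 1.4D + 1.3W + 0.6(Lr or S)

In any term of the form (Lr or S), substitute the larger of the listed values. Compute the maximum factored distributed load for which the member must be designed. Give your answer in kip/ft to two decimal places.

(Lr or S) → Lr = 1.96 kip/ft.
[1] 1.35(5.64) + 1.75(0.50) + 0.5(1.96) = 9.47
[2] 1.0(5.64) - 1.3(0.95) = 4.41
[3] 1.0(5.64) - 0.7(0.56) = 5.25
[4] 1.2(5.64) + 0.6(0.50) + 0.6(1.96) + 0.6(0.63) + 0.2(0.56) = 8.73
[5] 1.4(5.64) + 1.3(0.95) + 0.6(1.96) = 10.31
Combination 5 governs: w_u = 10.31 kip/ft.

10.31 kip/ft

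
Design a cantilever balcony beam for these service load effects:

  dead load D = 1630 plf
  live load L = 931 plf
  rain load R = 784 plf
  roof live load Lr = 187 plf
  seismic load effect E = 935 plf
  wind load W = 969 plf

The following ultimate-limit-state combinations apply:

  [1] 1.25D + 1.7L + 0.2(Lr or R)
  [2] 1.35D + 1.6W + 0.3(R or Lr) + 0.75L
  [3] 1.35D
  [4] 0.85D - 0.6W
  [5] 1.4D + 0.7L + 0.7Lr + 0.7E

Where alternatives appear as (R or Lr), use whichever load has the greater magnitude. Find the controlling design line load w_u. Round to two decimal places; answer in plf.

4684.35 plf

(Lr or R) → R = 784 plf; (R or Lr) → R = 784 plf.
[1] 1.25(1630) + 1.7(931) + 0.2(784) = 3777.00
[2] 1.35(1630) + 1.6(969) + 0.3(784) + 0.75(931) = 4684.35
[3] 1.35(1630) = 2200.50
[4] 0.85(1630) - 0.6(969) = 804.10
[5] 1.4(1630) + 0.7(931) + 0.7(187) + 0.7(935) = 3719.10
Maximum is from combination 2.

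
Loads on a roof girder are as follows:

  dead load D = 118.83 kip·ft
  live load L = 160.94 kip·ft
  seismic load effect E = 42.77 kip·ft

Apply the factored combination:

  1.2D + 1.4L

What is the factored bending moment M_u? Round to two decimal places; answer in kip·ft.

1.2(118.83) + 1.4(160.94) = 367.91
M_u = 367.91 kip·ft.

367.91 kip·ft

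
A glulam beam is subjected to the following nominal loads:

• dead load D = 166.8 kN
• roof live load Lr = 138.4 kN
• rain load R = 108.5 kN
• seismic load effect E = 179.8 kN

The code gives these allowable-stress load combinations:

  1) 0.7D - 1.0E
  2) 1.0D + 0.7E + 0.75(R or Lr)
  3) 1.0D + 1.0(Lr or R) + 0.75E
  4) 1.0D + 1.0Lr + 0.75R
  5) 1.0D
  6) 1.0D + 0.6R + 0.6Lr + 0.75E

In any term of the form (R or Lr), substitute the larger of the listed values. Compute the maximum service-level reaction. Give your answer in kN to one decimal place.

(R or Lr) → Lr = 138.4 kN; (Lr or R) → Lr = 138.4 kN.
1) 0.7(166.8) - 1.0(179.8) = 116.8 - 179.8 = -63.0
2) 1.0(166.8) + 0.7(179.8) + 0.75(138.4) = 166.8 + 125.9 + 103.8 = 396.5
3) 1.0(166.8) + 1.0(138.4) + 0.75(179.8) = 166.8 + 138.4 + 134.9 = 440.1
4) 1.0(166.8) + 1.0(138.4) + 0.75(108.5) = 166.8 + 138.4 + 81.4 = 386.6
5) 1.0(166.8) = 166.8
6) 1.0(166.8) + 0.6(108.5) + 0.6(138.4) + 0.75(179.8) = 166.8 + 65.1 + 83.0 + 134.9 = 449.8
The controlling combination is 6, giving 449.8 kN.

449.8 kN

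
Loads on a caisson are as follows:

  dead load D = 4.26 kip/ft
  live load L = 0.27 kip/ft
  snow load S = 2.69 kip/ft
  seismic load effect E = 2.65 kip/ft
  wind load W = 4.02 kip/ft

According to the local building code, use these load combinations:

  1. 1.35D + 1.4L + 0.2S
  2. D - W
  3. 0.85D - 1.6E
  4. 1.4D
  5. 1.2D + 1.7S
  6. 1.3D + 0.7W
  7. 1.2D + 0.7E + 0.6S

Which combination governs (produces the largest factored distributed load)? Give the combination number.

1. 1.35(4.26) + 1.4(0.27) + 0.2(2.69) = 5.75 + 0.38 + 0.54 = 6.67
2. 1.0(4.26) - 1.0(4.02) = 4.26 - 4.02 = 0.24
3. 0.85(4.26) - 1.6(2.65) = 3.62 - 4.24 = -0.62
4. 1.4(4.26) = 5.96
5. 1.2(4.26) + 1.7(2.69) = 9.69
6. 1.3(4.26) + 0.7(4.02) = 5.54 + 2.81 = 8.35
7. 1.2(4.26) + 0.7(2.65) + 0.6(2.69) = 5.11 + 1.86 + 1.61 = 8.58
The largest value is 9.69 kip/ft from combination 5.

Combination 5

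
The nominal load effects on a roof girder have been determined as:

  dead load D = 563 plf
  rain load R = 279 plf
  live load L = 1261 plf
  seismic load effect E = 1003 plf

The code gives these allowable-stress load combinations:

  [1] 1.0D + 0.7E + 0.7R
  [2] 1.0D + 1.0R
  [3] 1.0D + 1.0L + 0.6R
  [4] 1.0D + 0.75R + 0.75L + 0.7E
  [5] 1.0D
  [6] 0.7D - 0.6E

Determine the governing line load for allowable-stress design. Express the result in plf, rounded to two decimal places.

2420.10 plf

[1] 1.0(563) + 0.7(1003) + 0.7(279) = 563.00 + 702.10 + 195.30 = 1460.40
[2] 1.0(563) + 1.0(279) = 563.00 + 279.00 = 842.00
[3] 1.0(563) + 1.0(1261) + 0.6(279) = 563.00 + 1261.00 + 167.40 = 1991.40
[4] 1.0(563) + 0.75(279) + 0.75(1261) + 0.7(1003) = 563.00 + 209.25 + 945.75 + 702.10 = 2420.10
[5] 1.0(563) = 563.00
[6] 0.7(563) - 0.6(1003) = 394.10 - 601.80 = -207.70
Combination 4 governs: w = 2420.10 plf.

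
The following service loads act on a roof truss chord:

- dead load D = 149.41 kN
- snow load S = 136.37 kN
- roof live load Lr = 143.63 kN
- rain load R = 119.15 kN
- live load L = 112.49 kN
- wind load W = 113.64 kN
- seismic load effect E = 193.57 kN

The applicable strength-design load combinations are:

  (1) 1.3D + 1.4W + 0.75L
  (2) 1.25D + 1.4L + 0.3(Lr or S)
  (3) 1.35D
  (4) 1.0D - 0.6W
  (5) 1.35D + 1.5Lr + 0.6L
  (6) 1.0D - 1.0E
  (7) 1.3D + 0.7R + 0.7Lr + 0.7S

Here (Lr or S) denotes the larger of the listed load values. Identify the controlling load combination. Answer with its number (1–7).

(Lr or S) → Lr = 143.63 kN.
(1) 1.3(149.41) + 1.4(113.64) + 0.75(112.49) = 194.23 + 159.10 + 84.37 = 437.70
(2) 1.25(149.41) + 1.4(112.49) + 0.3(143.63) = 186.76 + 157.49 + 43.09 = 387.34
(3) 1.35(149.41) = 201.70
(4) 1.0(149.41) - 0.6(113.64) = 149.41 - 68.18 = 81.23
(5) 1.35(149.41) + 1.5(143.63) + 0.6(112.49) = 201.70 + 215.45 + 67.49 = 484.64
(6) 1.0(149.41) - 1.0(193.57) = 149.41 - 193.57 = -44.16
(7) 1.3(149.41) + 0.7(119.15) + 0.7(143.63) + 0.7(136.37) = 194.23 + 83.41 + 100.54 + 95.46 = 473.64
The largest value is 484.64 kN from combination 5.

Combination 5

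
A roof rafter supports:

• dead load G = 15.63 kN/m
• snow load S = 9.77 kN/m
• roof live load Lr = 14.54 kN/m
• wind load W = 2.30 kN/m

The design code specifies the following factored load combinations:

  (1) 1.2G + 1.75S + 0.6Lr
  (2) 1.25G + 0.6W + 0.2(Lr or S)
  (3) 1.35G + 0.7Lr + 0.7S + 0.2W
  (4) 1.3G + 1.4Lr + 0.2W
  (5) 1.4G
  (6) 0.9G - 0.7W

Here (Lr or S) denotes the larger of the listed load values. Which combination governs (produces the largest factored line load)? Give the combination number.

(Lr or S) → Lr = 14.54 kN/m.
(1) 1.2(15.63) + 1.75(9.77) + 0.6(14.54) = 18.76 + 17.10 + 8.72 = 44.58
(2) 1.25(15.63) + 0.6(2.30) + 0.2(14.54) = 19.54 + 1.38 + 2.91 = 23.83
(3) 1.35(15.63) + 0.7(14.54) + 0.7(9.77) + 0.2(2.30) = 21.10 + 10.18 + 6.84 + 0.46 = 38.58
(4) 1.3(15.63) + 1.4(14.54) + 0.2(2.30) = 20.32 + 20.36 + 0.46 = 41.14
(5) 1.4(15.63) = 21.88
(6) 0.9(15.63) - 0.7(2.30) = 14.07 - 1.61 = 12.46
The largest value is 44.58 kN/m from combination 1.

Combination 1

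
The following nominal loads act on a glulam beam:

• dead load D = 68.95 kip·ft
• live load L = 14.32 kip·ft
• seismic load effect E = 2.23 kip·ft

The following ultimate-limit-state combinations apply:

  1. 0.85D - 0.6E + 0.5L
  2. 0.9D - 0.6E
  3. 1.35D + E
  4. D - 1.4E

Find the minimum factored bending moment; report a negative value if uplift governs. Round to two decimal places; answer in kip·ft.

1. 0.85(68.95) - 0.6(2.23) + 0.5(14.32) = 58.61 - 1.34 + 7.16 = 64.43
2. 0.9(68.95) - 0.6(2.23) = 62.06 - 1.34 = 60.72
3. 1.35(68.95) + 1.0(2.23) = 93.08 + 2.23 = 95.31
4. 1.0(68.95) - 1.4(2.23) = 68.95 - 3.12 = 65.83
Combination 2 gives the minimum: 60.72 kip·ft.

60.72 kip·ft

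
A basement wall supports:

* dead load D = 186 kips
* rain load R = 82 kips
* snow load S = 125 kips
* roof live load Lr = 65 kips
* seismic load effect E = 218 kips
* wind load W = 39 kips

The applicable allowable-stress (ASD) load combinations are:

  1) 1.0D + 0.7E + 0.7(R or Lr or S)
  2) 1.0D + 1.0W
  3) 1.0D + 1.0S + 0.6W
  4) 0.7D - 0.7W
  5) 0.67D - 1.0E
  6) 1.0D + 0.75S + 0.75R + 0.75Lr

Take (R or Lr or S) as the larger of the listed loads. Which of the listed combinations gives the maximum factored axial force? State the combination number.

Combination 1

(R or Lr or S) → S = 125 kips.
1) 1.0(186) + 0.7(218) + 0.7(125) = 186.00 + 152.60 + 87.50 = 426.10
2) 1.0(186) + 1.0(39) = 186.00 + 39.00 = 225.00
3) 1.0(186) + 1.0(125) + 0.6(39) = 186.00 + 125.00 + 23.40 = 334.40
4) 0.7(186) - 0.7(39) = 130.20 - 27.30 = 102.90
5) 0.67(186) - 1.0(218) = 124.62 - 218.00 = -93.38
6) 1.0(186) + 0.75(125) + 0.75(82) + 0.75(65) = 186.00 + 93.75 + 61.50 + 48.75 = 390.00
The largest value is 426.10 kips from combination 1.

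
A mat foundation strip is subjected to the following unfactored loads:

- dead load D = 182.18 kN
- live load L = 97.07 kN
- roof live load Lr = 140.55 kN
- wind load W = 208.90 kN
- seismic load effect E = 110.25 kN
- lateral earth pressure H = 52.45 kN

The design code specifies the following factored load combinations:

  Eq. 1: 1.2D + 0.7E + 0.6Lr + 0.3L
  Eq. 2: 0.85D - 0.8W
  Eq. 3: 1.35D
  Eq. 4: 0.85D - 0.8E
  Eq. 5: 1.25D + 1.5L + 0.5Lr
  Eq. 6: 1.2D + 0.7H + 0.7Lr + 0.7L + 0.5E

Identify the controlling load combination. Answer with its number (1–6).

Combination 6

Eq. 1: 1.2(182.18) + 0.7(110.25) + 0.6(140.55) + 0.3(97.07) = 409.24
Eq. 2: 0.85(182.18) - 0.8(208.90) = 154.85 - 167.12 = -12.27
Eq. 3: 1.35(182.18) = 245.94
Eq. 4: 0.85(182.18) - 0.8(110.25) = 154.85 - 88.20 = 66.65
Eq. 5: 1.25(182.18) + 1.5(97.07) + 0.5(140.55) = 443.61
Eq. 6: 1.2(182.18) + 0.7(52.45) + 0.7(140.55) + 0.7(97.07) + 0.5(110.25) = 476.79
The largest value is 476.79 kN from combination 6.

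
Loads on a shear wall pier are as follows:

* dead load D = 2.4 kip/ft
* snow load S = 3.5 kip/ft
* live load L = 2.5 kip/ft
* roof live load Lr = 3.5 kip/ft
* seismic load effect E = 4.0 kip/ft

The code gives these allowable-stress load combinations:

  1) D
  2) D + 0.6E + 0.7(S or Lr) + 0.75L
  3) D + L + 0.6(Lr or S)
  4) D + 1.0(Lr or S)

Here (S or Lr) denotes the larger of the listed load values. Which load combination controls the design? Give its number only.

Combination 2

(S or Lr) → S = 3.5 kip/ft; (Lr or S) → Lr = 3.5 kip/ft.
1) 1.0(2.4) = 2.4
2) 1.0(2.4) + 0.6(4.0) + 0.7(3.5) + 0.75(2.5) = 9.1
3) 1.0(2.4) + 1.0(2.5) + 0.6(3.5) = 2.4 + 2.5 + 2.1 = 7.0
4) 1.0(2.4) + 1.0(3.5) = 2.4 + 3.5 = 5.9
The largest value is 9.1 kip/ft from combination 2.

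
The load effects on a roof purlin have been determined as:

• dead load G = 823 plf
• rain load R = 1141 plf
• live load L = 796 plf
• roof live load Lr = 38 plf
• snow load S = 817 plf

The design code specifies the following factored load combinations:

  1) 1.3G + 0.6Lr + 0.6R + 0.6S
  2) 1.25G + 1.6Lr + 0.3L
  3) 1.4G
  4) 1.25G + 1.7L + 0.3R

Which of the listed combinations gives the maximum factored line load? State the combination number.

Combination 4

1) 1.3(823) + 0.6(38) + 0.6(1141) + 0.6(817) = 1069.90 + 22.80 + 684.60 + 490.20 = 2267.50
2) 1.25(823) + 1.6(38) + 0.3(796) = 1028.75 + 60.80 + 238.80 = 1328.35
3) 1.4(823) = 1152.20
4) 1.25(823) + 1.7(796) + 0.3(1141) = 1028.75 + 1353.20 + 342.30 = 2724.25
The largest value is 2724.25 plf from combination 4.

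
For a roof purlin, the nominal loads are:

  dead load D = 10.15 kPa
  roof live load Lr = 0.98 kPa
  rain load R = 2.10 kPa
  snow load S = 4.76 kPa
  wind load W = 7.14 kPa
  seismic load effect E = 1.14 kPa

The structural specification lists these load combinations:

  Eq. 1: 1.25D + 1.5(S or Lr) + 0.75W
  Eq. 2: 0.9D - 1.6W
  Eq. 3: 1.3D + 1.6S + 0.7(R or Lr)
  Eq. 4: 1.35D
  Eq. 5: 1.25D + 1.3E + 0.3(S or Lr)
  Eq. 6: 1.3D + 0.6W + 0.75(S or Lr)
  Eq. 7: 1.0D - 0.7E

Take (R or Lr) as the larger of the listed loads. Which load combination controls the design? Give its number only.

(S or Lr) → S = 4.76 kPa; (R or Lr) → R = 2.10 kPa.
Eq. 1: 1.25(10.15) + 1.5(4.76) + 0.75(7.14) = 25.18
Eq. 2: 0.9(10.15) - 1.6(7.14) = -2.29
Eq. 3: 1.3(10.15) + 1.6(4.76) + 0.7(2.10) = 22.28
Eq. 4: 1.35(10.15) = 13.70
Eq. 5: 1.25(10.15) + 1.3(1.14) + 0.3(4.76) = 15.60
Eq. 6: 1.3(10.15) + 0.6(7.14) + 0.75(4.76) = 21.05
Eq. 7: 1.0(10.15) - 0.7(1.14) = 9.35
The largest value is 25.18 kPa from combination 1.

Combination 1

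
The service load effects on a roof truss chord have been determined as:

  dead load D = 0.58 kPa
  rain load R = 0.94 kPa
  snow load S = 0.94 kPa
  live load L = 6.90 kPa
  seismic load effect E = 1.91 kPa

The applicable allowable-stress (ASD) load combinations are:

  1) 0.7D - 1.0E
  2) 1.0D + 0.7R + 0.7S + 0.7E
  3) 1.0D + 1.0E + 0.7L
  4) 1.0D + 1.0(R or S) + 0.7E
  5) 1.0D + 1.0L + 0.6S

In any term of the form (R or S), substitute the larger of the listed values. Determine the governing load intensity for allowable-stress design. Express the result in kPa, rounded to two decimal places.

8.04 kPa

(R or S) → R = 0.94 kPa.
1) 0.7(0.58) - 1.0(1.91) = 0.41 - 1.91 = -1.50
2) 1.0(0.58) + 0.7(0.94) + 0.7(0.94) + 0.7(1.91) = 3.23
3) 1.0(0.58) + 1.0(1.91) + 0.7(6.90) = 0.58 + 1.91 + 4.83 = 7.32
4) 1.0(0.58) + 1.0(0.94) + 0.7(1.91) = 0.58 + 0.94 + 1.34 = 2.86
5) 1.0(0.58) + 1.0(6.90) + 0.6(0.94) = 0.58 + 6.90 + 0.56 = 8.04
Combination 5 governs: q = 8.04 kPa.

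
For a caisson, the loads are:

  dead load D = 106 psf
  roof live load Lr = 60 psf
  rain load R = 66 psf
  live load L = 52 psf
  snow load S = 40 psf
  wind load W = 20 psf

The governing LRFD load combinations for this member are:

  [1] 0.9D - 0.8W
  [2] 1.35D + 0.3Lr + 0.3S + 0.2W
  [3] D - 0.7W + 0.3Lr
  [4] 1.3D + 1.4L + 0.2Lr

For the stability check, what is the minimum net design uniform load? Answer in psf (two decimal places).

[1] 0.9(106) - 0.8(20) = 95.40 - 16.00 = 79.40
[2] 1.35(106) + 0.3(60) + 0.3(40) + 0.2(20) = 143.10 + 18.00 + 12.00 + 4.00 = 177.10
[3] 1.0(106) - 0.7(20) + 0.3(60) = 106.00 - 14.00 + 18.00 = 110.00
[4] 1.3(106) + 1.4(52) + 0.2(60) = 137.80 + 72.80 + 12.00 = 222.60
Combination 1 gives the minimum: 79.40 psf.

79.40 psf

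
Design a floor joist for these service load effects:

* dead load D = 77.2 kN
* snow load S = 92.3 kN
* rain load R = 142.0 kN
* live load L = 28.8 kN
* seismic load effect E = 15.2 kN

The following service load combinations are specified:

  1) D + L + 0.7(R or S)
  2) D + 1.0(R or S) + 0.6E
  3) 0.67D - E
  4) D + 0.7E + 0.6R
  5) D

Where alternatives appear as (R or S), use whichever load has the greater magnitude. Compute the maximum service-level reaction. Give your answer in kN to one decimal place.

228.3 kN

(R or S) → R = 142.0 kN.
1) 1.0(77.2) + 1.0(28.8) + 0.7(142.0) = 205.4
2) 1.0(77.2) + 1.0(142.0) + 0.6(15.2) = 228.3
3) 0.67(77.2) - 1.0(15.2) = 36.5
4) 1.0(77.2) + 0.7(15.2) + 0.6(142.0) = 173.0
5) 1.0(77.2) = 77.2
Maximum is from combination 2.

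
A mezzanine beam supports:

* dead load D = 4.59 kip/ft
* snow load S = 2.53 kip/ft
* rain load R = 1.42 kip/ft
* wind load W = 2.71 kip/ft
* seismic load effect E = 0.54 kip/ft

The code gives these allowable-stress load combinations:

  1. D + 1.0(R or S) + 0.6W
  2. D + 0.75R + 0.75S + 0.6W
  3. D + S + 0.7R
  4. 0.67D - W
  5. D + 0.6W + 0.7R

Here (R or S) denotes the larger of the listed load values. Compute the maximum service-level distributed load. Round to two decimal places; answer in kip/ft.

9.18 kip/ft

(R or S) → S = 2.53 kip/ft.
1. 1.0(4.59) + 1.0(2.53) + 0.6(2.71) = 4.59 + 2.53 + 1.63 = 8.75
2. 1.0(4.59) + 0.75(1.42) + 0.75(2.53) + 0.6(2.71) = 9.18
3. 1.0(4.59) + 1.0(2.53) + 0.7(1.42) = 4.59 + 2.53 + 0.99 = 8.11
4. 0.67(4.59) - 1.0(2.71) = 3.08 - 2.71 = 0.37
5. 1.0(4.59) + 0.6(2.71) + 0.7(1.42) = 4.59 + 1.63 + 0.99 = 7.21
The controlling combination is 2, giving 9.18 kip/ft.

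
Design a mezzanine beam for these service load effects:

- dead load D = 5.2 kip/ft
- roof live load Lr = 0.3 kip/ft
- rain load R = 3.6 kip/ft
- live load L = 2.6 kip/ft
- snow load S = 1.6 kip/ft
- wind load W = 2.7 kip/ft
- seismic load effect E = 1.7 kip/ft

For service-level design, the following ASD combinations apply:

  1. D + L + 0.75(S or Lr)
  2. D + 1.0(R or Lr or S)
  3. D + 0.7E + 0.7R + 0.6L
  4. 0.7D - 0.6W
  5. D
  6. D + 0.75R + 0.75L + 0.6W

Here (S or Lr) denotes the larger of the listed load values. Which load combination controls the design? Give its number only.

Combination 6

(S or Lr) → S = 1.6 kip/ft; (R or Lr or S) → R = 3.6 kip/ft.
1. 1.0(5.2) + 1.0(2.6) + 0.75(1.6) = 5.20 + 2.60 + 1.20 = 9.00
2. 1.0(5.2) + 1.0(3.6) = 5.20 + 3.60 = 8.80
3. 1.0(5.2) + 0.7(1.7) + 0.7(3.6) + 0.6(2.6) = 5.20 + 1.19 + 2.52 + 1.56 = 10.47
4. 0.7(5.2) - 0.6(2.7) = 3.64 - 1.62 = 2.02
5. 1.0(5.2) = 5.20
6. 1.0(5.2) + 0.75(3.6) + 0.75(2.6) + 0.6(2.7) = 5.20 + 2.70 + 1.95 + 1.62 = 11.47
The largest value is 11.47 kip/ft from combination 6.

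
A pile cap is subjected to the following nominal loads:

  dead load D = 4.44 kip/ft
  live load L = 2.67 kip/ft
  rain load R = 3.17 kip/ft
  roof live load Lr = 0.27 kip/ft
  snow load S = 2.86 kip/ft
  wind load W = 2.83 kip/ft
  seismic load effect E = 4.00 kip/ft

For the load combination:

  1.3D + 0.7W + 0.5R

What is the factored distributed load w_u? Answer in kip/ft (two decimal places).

9.34 kip/ft

1.3(4.44) + 0.7(2.83) + 0.5(3.17) = 5.77 + 1.98 + 1.59 = 9.34
w_u = 9.34 kip/ft.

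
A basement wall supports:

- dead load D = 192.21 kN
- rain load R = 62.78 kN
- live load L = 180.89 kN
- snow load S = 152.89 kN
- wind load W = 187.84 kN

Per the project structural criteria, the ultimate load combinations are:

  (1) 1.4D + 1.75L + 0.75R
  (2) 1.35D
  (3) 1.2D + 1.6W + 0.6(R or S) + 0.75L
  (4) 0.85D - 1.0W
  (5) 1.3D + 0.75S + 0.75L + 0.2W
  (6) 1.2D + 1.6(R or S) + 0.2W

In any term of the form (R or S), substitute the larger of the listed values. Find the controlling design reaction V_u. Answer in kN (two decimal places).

(R or S) → S = 152.89 kN.
(1) 1.4(192.21) + 1.75(180.89) + 0.75(62.78) = 269.09 + 316.56 + 47.09 = 632.74
(2) 1.35(192.21) = 259.48
(3) 1.2(192.21) + 1.6(187.84) + 0.6(152.89) + 0.75(180.89) = 758.60
(4) 0.85(192.21) - 1.0(187.84) = 163.38 - 187.84 = -24.46
(5) 1.3(192.21) + 0.75(152.89) + 0.75(180.89) + 0.2(187.84) = 249.87 + 114.67 + 135.67 + 37.57 = 537.78
(6) 1.2(192.21) + 1.6(152.89) + 0.2(187.84) = 230.65 + 244.62 + 37.57 = 512.84
Combination 3 governs: V_u = 758.60 kN.

758.60 kN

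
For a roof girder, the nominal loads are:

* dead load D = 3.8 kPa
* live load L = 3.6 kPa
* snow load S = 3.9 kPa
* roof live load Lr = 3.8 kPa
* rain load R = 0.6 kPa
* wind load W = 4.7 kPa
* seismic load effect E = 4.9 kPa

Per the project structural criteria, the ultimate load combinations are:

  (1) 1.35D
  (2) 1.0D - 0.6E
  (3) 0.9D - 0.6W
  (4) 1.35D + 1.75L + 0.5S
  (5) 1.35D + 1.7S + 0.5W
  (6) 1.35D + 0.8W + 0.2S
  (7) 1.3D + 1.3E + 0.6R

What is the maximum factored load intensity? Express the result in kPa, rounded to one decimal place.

14.1 kPa

(1) 1.35(3.8) = 5.1
(2) 1.0(3.8) - 0.6(4.9) = 3.8 - 2.9 = 0.9
(3) 0.9(3.8) - 0.6(4.7) = 3.4 - 2.8 = 0.6
(4) 1.35(3.8) + 1.75(3.6) + 0.5(3.9) = 5.1 + 6.3 + 2.0 = 13.4
(5) 1.35(3.8) + 1.7(3.9) + 0.5(4.7) = 5.1 + 6.6 + 2.4 = 14.1
(6) 1.35(3.8) + 0.8(4.7) + 0.2(3.9) = 5.1 + 3.8 + 0.8 = 9.7
(7) 1.3(3.8) + 1.3(4.9) + 0.6(0.6) = 4.9 + 6.4 + 0.4 = 11.7
Maximum is from combination 5.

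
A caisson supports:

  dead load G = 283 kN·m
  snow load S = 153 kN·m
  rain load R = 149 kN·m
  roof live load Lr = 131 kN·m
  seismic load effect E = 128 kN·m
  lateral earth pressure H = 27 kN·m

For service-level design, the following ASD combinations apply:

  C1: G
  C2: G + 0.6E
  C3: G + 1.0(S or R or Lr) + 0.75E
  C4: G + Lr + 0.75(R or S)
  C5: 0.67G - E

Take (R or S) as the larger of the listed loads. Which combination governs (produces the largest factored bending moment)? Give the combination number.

(S or R or Lr) → S = 153 kN·m; (R or S) → S = 153 kN·m.
C1: 1.0(283) = 283.00
C2: 1.0(283) + 0.6(128) = 283.00 + 76.80 = 359.80
C3: 1.0(283) + 1.0(153) + 0.75(128) = 283.00 + 153.00 + 96.00 = 532.00
C4: 1.0(283) + 1.0(131) + 0.75(153) = 283.00 + 131.00 + 114.75 = 528.75
C5: 0.67(283) - 1.0(128) = 189.61 - 128.00 = 61.61
The largest value is 532.00 kN·m from combination 3.

Combination 3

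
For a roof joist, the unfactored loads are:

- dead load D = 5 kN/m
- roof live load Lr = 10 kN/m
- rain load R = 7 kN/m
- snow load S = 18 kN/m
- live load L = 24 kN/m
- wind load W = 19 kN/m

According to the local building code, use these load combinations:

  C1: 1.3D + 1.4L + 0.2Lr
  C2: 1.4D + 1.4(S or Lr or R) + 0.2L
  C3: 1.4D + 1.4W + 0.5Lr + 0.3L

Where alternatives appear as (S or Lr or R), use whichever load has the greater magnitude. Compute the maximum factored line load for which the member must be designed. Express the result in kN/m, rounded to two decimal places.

(S or Lr or R) → S = 18 kN/m.
C1: 1.3(5) + 1.4(24) + 0.2(10) = 6.50 + 33.60 + 2.00 = 42.10
C2: 1.4(5) + 1.4(18) + 0.2(24) = 7.00 + 25.20 + 4.80 = 37.00
C3: 1.4(5) + 1.4(19) + 0.5(10) + 0.3(24) = 7.00 + 26.60 + 5.00 + 7.20 = 45.80
The controlling combination is 3, giving 45.80 kN/m.

45.80 kN/m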